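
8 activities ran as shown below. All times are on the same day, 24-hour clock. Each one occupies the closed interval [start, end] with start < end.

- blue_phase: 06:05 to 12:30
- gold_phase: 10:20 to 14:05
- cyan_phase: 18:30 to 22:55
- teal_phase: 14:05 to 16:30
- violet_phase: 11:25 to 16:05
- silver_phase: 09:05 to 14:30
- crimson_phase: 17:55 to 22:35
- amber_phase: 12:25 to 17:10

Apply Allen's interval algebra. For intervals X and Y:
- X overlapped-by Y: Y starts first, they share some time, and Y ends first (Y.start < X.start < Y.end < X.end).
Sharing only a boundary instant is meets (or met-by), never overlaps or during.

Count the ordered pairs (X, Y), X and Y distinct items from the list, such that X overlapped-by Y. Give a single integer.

Checking all 56 ordered pairs for relation 'overlapped-by'; matching pairs in alphabetical order:
(amber_phase, blue_phase): amber_phase overlapped-by blue_phase ✓
(amber_phase, gold_phase): amber_phase overlapped-by gold_phase ✓
(amber_phase, silver_phase): amber_phase overlapped-by silver_phase ✓
(amber_phase, violet_phase): amber_phase overlapped-by violet_phase ✓
(cyan_phase, crimson_phase): cyan_phase overlapped-by crimson_phase ✓
(gold_phase, blue_phase): gold_phase overlapped-by blue_phase ✓
(silver_phase, blue_phase): silver_phase overlapped-by blue_phase ✓
(teal_phase, silver_phase): teal_phase overlapped-by silver_phase ✓
(teal_phase, violet_phase): teal_phase overlapped-by violet_phase ✓
(violet_phase, blue_phase): violet_phase overlapped-by blue_phase ✓
(violet_phase, gold_phase): violet_phase overlapped-by gold_phase ✓
(violet_phase, silver_phase): violet_phase overlapped-by silver_phase ✓
Count: 12.

12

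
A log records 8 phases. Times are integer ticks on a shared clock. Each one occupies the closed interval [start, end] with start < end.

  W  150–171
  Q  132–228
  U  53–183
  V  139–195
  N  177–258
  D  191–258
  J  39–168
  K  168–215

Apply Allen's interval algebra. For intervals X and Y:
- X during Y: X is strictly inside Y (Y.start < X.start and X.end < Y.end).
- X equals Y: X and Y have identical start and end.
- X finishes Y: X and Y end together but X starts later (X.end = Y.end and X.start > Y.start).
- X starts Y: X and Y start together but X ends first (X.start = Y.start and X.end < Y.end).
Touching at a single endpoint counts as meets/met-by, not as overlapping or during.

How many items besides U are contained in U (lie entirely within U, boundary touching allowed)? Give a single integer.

Target U = [53, 183].
D [191, 258] → after → no.
J [39, 168] → overlaps → no.
K [168, 215] → overlapped-by → no.
N [177, 258] → overlapped-by → no.
Q [132, 228] → overlapped-by → no.
V [139, 195] → overlapped-by → no.
W [150, 171] → during → counts.
Total: 1.

1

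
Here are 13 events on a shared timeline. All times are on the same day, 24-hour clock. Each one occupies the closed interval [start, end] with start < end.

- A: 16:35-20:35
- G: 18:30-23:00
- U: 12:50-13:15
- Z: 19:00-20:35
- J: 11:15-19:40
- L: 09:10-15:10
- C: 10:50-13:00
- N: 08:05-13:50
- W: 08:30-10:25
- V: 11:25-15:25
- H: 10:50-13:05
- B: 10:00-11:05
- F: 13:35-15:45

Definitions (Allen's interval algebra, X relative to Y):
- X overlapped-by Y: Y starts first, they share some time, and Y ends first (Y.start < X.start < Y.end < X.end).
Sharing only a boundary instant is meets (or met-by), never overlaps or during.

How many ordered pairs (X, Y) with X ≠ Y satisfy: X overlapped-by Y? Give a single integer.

22

Checking all 156 ordered pairs for relation 'overlapped-by'; matching pairs in alphabetical order:
(A, J): A overlapped-by J ✓
(B, W): B overlapped-by W ✓
(C, B): C overlapped-by B ✓
(F, L): F overlapped-by L ✓
(F, N): F overlapped-by N ✓
(F, V): F overlapped-by V ✓
(G, A): G overlapped-by A ✓
(G, J): G overlapped-by J ✓
(H, B): H overlapped-by B ✓
(J, C): J overlapped-by C ✓
(J, H): J overlapped-by H ✓
(J, L): J overlapped-by L ✓
(J, N): J overlapped-by N ✓
(L, N): L overlapped-by N ✓
(L, W): L overlapped-by W ✓
(U, C): U overlapped-by C ✓
(U, H): U overlapped-by H ✓
(V, C): V overlapped-by C ✓
(V, H): V overlapped-by H ✓
(V, L): V overlapped-by L ✓
(V, N): V overlapped-by N ✓
(Z, J): Z overlapped-by J ✓
Count: 22.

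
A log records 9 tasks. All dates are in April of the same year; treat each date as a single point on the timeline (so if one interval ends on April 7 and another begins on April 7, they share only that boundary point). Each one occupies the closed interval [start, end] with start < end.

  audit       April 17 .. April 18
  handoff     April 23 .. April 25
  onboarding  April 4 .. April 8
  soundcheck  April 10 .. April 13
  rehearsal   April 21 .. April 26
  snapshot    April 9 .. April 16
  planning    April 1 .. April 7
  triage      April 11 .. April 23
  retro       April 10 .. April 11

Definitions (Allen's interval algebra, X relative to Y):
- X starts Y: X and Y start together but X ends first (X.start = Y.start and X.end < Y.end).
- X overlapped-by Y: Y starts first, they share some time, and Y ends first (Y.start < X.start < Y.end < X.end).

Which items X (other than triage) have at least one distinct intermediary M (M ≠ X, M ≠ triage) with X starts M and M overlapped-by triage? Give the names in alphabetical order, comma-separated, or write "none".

none

Target triage = [April 11, April 23].
Intermediaries M with M overlapped-by triage: rehearsal.
Via rehearsal — items with X starts rehearsal: none.
Union: none.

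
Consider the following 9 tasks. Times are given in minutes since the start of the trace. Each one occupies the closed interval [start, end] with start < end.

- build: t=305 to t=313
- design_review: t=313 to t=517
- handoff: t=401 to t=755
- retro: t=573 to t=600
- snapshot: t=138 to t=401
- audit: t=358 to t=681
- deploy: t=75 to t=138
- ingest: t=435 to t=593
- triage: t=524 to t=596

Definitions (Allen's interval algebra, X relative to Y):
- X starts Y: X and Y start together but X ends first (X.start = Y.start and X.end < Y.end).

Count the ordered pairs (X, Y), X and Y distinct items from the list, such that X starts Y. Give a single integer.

0

Checking all 72 ordered pairs for relation 'starts'; matching pairs in alphabetical order:
No pair satisfies it.
Count: 0.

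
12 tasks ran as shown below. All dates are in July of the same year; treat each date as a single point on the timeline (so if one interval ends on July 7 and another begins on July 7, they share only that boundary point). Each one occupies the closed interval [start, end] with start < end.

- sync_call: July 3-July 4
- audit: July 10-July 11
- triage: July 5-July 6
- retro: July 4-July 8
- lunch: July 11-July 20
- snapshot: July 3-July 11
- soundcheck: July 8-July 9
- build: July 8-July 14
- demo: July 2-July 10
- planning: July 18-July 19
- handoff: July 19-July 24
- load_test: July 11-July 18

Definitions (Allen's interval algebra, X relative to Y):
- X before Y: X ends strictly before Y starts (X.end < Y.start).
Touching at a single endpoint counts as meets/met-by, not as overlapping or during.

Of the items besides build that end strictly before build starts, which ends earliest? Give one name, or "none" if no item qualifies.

sync_call

Target build = [July 8, July 14].
audit [July 10, July 11] → during → excluded.
demo [July 2, July 10] → overlaps → excluded.
handoff [July 19, July 24] → after → excluded.
load_test [July 11, July 18] → overlapped-by → excluded.
lunch [July 11, July 20] → overlapped-by → excluded.
planning [July 18, July 19] → after → excluded.
retro [July 4, July 8] → meets → excluded.
snapshot [July 3, July 11] → overlaps → excluded.
soundcheck [July 8, July 9] → starts → excluded.
sync_call [July 3, July 4] → before → candidate.
triage [July 5, July 6] → before → candidate.
Among candidates, earliest end is July 4 → sync_call.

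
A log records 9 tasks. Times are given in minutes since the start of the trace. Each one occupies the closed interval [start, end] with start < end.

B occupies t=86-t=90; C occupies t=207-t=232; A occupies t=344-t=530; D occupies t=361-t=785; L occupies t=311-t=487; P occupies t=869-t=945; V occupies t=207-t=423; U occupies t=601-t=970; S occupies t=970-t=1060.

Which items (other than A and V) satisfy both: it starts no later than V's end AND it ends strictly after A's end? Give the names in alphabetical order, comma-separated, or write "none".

Conditions: its start is no later than V's end (X.start <= t=423) AND its end is strictly after A's end (X.end > t=530).
B: start t=86 <= t=423? ✓; end t=90 > t=530? ✗ → no.
C: start t=207 <= t=423? ✓; end t=232 > t=530? ✗ → no.
D: start t=361 <= t=423? ✓; end t=785 > t=530? ✓ → yes.
L: start t=311 <= t=423? ✓; end t=487 > t=530? ✗ → no.
P: start t=869 <= t=423? ✗; end t=945 > t=530? ✓ → no.
S: start t=970 <= t=423? ✗; end t=1060 > t=530? ✓ → no.
U: start t=601 <= t=423? ✗; end t=970 > t=530? ✓ → no.
Result: D.

D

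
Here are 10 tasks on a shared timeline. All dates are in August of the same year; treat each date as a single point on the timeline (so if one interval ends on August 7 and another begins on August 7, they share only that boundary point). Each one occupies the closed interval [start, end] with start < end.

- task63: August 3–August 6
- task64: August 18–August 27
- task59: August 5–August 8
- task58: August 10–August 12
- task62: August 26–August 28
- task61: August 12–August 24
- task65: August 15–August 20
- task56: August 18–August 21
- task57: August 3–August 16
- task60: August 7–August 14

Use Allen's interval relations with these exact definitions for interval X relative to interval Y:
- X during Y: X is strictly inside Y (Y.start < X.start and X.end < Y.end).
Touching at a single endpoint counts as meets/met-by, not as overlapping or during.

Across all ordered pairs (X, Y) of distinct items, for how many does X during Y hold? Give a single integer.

Checking all 90 ordered pairs for relation 'during'; matching pairs in alphabetical order:
(task56, task61): task56 during task61 ✓
(task58, task57): task58 during task57 ✓
(task58, task60): task58 during task60 ✓
(task59, task57): task59 during task57 ✓
(task60, task57): task60 during task57 ✓
(task65, task61): task65 during task61 ✓
Count: 6.

6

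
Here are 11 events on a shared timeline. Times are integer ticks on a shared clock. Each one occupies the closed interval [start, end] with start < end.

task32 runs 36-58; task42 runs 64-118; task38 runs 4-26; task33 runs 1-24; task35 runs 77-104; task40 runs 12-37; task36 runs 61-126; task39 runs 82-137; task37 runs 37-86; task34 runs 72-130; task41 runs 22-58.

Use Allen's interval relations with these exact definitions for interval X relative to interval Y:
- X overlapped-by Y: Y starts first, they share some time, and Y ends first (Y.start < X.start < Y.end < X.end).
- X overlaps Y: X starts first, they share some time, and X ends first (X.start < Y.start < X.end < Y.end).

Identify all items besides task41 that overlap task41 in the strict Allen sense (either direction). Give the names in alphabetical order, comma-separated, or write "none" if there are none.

Target task41 = [22, 58].
task32 [36, 58] → finishes → no.
task33 [1, 24] → overlaps → yes.
task34 [72, 130] → after → no.
task35 [77, 104] → after → no.
task36 [61, 126] → after → no.
task37 [37, 86] → overlapped-by → yes.
task38 [4, 26] → overlaps → yes.
task39 [82, 137] → after → no.
task40 [12, 37] → overlaps → yes.
task42 [64, 118] → after → no.
Result: task33, task37, task38, task40.

task33, task37, task38, task40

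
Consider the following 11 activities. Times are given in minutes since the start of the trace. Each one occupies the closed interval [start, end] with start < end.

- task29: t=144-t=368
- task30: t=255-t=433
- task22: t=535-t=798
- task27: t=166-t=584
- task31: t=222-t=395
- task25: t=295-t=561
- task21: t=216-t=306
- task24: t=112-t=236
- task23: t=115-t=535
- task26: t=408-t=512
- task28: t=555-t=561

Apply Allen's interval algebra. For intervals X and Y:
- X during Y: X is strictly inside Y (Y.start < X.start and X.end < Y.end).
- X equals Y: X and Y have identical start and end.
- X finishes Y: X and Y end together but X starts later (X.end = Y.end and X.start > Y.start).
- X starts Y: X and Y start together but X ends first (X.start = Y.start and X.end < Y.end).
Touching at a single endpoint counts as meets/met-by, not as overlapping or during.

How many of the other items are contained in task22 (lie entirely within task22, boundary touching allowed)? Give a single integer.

1

Target task22 = [t=535, t=798].
task21 [t=216, t=306] → before → no.
task23 [t=115, t=535] → meets → no.
task24 [t=112, t=236] → before → no.
task25 [t=295, t=561] → overlaps → no.
task26 [t=408, t=512] → before → no.
task27 [t=166, t=584] → overlaps → no.
task28 [t=555, t=561] → during → counts.
task29 [t=144, t=368] → before → no.
task30 [t=255, t=433] → before → no.
task31 [t=222, t=395] → before → no.
Total: 1.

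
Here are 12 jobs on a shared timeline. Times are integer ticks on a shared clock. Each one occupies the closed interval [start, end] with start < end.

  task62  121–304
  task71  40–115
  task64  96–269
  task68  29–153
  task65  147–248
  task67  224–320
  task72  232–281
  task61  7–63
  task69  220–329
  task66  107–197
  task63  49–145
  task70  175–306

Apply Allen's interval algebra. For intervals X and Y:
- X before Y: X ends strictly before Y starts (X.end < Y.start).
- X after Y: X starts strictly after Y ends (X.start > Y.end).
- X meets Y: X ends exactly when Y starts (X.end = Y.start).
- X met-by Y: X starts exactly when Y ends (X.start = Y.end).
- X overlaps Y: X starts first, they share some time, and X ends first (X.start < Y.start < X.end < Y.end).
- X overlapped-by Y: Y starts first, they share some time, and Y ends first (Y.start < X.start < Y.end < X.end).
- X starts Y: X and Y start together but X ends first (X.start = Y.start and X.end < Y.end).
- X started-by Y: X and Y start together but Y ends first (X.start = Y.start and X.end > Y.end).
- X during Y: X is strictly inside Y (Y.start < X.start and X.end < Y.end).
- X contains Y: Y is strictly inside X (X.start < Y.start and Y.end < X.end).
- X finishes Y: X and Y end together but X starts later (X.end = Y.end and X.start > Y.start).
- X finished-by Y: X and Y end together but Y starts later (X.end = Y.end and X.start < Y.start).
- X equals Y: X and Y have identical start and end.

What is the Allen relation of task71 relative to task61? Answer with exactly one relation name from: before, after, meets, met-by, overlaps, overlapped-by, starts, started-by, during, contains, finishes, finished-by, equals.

overlapped-by

task71 = [40, 115]; task61 = [7, 63].
Compare endpoints: task71.start > task61.start, task71.start < task61.end, task71.end > task61.start, task71.end > task61.end.
That pattern is 'overlapped-by'.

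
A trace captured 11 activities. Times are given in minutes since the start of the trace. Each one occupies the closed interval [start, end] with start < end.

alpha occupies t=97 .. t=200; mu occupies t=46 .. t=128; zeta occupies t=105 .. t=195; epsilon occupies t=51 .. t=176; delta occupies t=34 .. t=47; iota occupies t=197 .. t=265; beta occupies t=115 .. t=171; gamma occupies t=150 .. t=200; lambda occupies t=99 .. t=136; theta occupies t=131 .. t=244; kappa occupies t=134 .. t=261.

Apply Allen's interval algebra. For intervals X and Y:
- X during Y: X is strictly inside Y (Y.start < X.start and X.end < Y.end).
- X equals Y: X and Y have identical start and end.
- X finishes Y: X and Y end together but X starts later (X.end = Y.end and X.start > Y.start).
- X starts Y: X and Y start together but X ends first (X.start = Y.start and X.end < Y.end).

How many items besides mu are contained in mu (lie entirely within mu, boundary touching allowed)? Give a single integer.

Target mu = [t=46, t=128].
alpha [t=97, t=200] → overlapped-by → no.
beta [t=115, t=171] → overlapped-by → no.
delta [t=34, t=47] → overlaps → no.
epsilon [t=51, t=176] → overlapped-by → no.
gamma [t=150, t=200] → after → no.
iota [t=197, t=265] → after → no.
kappa [t=134, t=261] → after → no.
lambda [t=99, t=136] → overlapped-by → no.
theta [t=131, t=244] → after → no.
zeta [t=105, t=195] → overlapped-by → no.
Total: 0.

0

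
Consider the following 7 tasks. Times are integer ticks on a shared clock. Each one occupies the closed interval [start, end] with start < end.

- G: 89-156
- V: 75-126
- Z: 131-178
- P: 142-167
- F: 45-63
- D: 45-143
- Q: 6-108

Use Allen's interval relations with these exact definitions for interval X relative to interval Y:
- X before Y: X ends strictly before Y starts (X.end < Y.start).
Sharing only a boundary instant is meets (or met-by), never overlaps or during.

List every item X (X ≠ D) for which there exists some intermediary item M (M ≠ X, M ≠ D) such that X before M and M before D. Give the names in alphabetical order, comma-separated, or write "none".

none

Target D = [45, 143].
Intermediaries M with M before D: none.
Union: none.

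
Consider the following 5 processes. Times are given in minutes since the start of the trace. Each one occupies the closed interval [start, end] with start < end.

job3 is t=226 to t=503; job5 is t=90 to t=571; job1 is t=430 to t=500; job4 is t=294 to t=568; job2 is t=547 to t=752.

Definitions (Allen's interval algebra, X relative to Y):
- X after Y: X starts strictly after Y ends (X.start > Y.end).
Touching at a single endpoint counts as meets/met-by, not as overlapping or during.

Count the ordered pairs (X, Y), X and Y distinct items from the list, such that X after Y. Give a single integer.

Checking all 20 ordered pairs for relation 'after'; matching pairs in alphabetical order:
(job2, job1): job2 after job1 ✓
(job2, job3): job2 after job3 ✓
Count: 2.

2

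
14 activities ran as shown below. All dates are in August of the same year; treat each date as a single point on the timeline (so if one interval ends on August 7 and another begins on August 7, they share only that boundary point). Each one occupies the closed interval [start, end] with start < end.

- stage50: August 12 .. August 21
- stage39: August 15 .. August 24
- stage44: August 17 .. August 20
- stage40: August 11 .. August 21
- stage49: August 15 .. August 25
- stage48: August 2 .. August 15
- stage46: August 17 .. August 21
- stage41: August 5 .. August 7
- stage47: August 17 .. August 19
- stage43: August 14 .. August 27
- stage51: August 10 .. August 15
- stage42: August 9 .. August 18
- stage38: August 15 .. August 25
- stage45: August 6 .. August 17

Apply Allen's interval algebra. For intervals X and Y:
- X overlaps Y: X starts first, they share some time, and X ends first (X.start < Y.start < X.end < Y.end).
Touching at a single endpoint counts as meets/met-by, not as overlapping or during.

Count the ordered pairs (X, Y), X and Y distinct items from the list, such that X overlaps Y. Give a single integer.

Checking all 182 ordered pairs for relation 'overlaps'; matching pairs in alphabetical order:
(stage40, stage38): stage40 overlaps stage38 ✓
(stage40, stage39): stage40 overlaps stage39 ✓
(stage40, stage43): stage40 overlaps stage43 ✓
(stage40, stage49): stage40 overlaps stage49 ✓
(stage41, stage45): stage41 overlaps stage45 ✓
(stage42, stage38): stage42 overlaps stage38 ✓
(stage42, stage39): stage42 overlaps stage39 ✓
(stage42, stage40): stage42 overlaps stage40 ✓
(stage42, stage43): stage42 overlaps stage43 ✓
(stage42, stage44): stage42 overlaps stage44 ✓
(stage42, stage46): stage42 overlaps stage46 ✓
(stage42, stage47): stage42 overlaps stage47 ✓
(stage42, stage49): stage42 overlaps stage49 ✓
(stage42, stage50): stage42 overlaps stage50 ✓
(stage45, stage38): stage45 overlaps stage38 ✓
(stage45, stage39): stage45 overlaps stage39 ✓
(stage45, stage40): stage45 overlaps stage40 ✓
(stage45, stage42): stage45 overlaps stage42 ✓
(stage45, stage43): stage45 overlaps stage43 ✓
(stage45, stage49): stage45 overlaps stage49 ✓
(stage45, stage50): stage45 overlaps stage50 ✓
(stage48, stage40): stage48 overlaps stage40 ✓
(stage48, stage42): stage48 overlaps stage42 ✓
(stage48, stage43): stage48 overlaps stage43 ✓
... plus 9 further pairs not listed.
Count: 33.

33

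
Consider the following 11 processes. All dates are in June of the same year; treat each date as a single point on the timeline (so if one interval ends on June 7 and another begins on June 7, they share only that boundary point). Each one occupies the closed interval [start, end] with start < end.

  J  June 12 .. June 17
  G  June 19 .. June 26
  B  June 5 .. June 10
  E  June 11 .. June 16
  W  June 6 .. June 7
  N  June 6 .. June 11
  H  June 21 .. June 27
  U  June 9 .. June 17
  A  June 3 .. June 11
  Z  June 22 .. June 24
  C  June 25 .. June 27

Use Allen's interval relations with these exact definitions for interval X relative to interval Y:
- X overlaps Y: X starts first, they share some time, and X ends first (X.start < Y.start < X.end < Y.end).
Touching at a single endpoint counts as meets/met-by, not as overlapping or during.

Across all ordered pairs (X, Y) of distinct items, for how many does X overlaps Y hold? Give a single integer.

7

Checking all 110 ordered pairs for relation 'overlaps'; matching pairs in alphabetical order:
(A, U): A overlaps U ✓
(B, N): B overlaps N ✓
(B, U): B overlaps U ✓
(E, J): E overlaps J ✓
(G, C): G overlaps C ✓
(G, H): G overlaps H ✓
(N, U): N overlaps U ✓
Count: 7.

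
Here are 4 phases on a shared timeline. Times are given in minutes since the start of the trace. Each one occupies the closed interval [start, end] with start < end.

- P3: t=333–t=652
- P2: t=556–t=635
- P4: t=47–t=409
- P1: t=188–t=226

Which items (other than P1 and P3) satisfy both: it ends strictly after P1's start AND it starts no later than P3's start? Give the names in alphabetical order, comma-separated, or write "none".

Conditions: its end is strictly after P1's start (X.end > t=188) AND its start is no later than P3's start (X.start <= t=333).
P2: end t=635 > t=188? ✓; start t=556 <= t=333? ✗ → no.
P4: end t=409 > t=188? ✓; start t=47 <= t=333? ✓ → yes.
Result: P4.

P4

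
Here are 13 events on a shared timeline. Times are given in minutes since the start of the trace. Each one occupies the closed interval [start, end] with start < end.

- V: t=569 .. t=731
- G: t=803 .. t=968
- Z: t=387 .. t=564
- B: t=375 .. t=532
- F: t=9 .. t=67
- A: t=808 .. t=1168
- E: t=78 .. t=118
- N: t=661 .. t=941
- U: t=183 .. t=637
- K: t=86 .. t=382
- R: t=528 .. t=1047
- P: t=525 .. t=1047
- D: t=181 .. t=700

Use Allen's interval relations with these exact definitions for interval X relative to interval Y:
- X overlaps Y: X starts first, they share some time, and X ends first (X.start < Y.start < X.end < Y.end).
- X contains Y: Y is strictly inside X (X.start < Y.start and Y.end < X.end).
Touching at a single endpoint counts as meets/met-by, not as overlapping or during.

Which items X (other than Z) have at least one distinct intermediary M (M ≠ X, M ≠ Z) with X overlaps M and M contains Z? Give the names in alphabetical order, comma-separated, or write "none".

Target Z = [t=387, t=564].
Intermediaries M with M contains Z: D, U.
Via D — items with X overlaps D: K.
Via U — items with X overlaps U: K.
Union: K.

K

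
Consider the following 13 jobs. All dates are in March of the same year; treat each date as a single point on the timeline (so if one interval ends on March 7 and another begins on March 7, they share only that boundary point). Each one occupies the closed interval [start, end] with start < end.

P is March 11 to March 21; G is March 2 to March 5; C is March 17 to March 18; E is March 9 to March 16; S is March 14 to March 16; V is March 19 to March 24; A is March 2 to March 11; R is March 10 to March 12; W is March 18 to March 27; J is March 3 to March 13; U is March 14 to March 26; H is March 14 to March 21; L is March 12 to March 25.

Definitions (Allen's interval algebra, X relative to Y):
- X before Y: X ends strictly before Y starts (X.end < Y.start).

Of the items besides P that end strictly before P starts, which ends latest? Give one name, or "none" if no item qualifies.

Target P = [March 11, March 21].
A [March 2, March 11] → meets → excluded.
C [March 17, March 18] → during → excluded.
E [March 9, March 16] → overlaps → excluded.
G [March 2, March 5] → before → candidate.
H [March 14, March 21] → finishes → excluded.
J [March 3, March 13] → overlaps → excluded.
L [March 12, March 25] → overlapped-by → excluded.
R [March 10, March 12] → overlaps → excluded.
S [March 14, March 16] → during → excluded.
U [March 14, March 26] → overlapped-by → excluded.
V [March 19, March 24] → overlapped-by → excluded.
W [March 18, March 27] → overlapped-by → excluded.
Among candidates, latest end is March 5 → G.

G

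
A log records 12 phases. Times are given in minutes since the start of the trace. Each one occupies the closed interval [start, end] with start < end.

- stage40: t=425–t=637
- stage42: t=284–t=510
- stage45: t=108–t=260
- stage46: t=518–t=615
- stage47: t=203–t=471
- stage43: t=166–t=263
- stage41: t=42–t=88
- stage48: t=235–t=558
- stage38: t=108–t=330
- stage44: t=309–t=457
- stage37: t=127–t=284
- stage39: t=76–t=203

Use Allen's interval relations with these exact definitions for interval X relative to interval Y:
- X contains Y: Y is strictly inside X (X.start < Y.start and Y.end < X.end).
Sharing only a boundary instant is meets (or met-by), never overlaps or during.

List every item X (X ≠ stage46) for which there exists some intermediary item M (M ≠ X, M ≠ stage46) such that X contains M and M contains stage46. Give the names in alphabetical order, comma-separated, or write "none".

Target stage46 = [t=518, t=615].
Intermediaries M with M contains stage46: stage40.
Via stage40 — items with X contains stage40: none.
Union: none.

none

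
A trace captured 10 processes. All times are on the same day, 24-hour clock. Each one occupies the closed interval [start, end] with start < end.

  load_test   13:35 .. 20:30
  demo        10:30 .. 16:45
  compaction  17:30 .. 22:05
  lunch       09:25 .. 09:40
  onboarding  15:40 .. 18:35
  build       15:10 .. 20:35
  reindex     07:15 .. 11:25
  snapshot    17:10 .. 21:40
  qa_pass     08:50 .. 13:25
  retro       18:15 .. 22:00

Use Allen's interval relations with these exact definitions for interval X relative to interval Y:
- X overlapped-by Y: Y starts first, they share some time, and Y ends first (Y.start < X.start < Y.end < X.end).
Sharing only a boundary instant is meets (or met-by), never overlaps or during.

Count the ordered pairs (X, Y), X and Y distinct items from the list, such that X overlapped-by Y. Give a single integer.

18

Checking all 90 ordered pairs for relation 'overlapped-by'; matching pairs in alphabetical order:
(build, demo): build overlapped-by demo ✓
(build, load_test): build overlapped-by load_test ✓
(compaction, build): compaction overlapped-by build ✓
(compaction, load_test): compaction overlapped-by load_test ✓
(compaction, onboarding): compaction overlapped-by onboarding ✓
(compaction, snapshot): compaction overlapped-by snapshot ✓
(demo, qa_pass): demo overlapped-by qa_pass ✓
(demo, reindex): demo overlapped-by reindex ✓
(load_test, demo): load_test overlapped-by demo ✓
(onboarding, demo): onboarding overlapped-by demo ✓
(qa_pass, reindex): qa_pass overlapped-by reindex ✓
(retro, build): retro overlapped-by build ✓
(retro, load_test): retro overlapped-by load_test ✓
(retro, onboarding): retro overlapped-by onboarding ✓
(retro, snapshot): retro overlapped-by snapshot ✓
(snapshot, build): snapshot overlapped-by build ✓
(snapshot, load_test): snapshot overlapped-by load_test ✓
(snapshot, onboarding): snapshot overlapped-by onboarding ✓
Count: 18.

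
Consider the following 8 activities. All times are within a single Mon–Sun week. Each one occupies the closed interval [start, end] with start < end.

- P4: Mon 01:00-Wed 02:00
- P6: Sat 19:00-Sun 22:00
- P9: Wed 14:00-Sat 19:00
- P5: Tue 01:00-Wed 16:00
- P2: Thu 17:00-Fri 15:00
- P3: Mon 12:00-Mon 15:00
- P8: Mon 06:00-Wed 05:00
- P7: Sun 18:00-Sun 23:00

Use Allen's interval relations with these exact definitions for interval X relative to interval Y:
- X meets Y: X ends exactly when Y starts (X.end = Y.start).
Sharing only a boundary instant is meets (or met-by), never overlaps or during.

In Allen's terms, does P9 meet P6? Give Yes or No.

P9 = [Wed 14:00, Sat 19:00], P6 = [Sat 19:00, Sun 22:00].
Actual relation of P9 to P6: meets.
Asked whether 'meets' holds → Yes.

Yes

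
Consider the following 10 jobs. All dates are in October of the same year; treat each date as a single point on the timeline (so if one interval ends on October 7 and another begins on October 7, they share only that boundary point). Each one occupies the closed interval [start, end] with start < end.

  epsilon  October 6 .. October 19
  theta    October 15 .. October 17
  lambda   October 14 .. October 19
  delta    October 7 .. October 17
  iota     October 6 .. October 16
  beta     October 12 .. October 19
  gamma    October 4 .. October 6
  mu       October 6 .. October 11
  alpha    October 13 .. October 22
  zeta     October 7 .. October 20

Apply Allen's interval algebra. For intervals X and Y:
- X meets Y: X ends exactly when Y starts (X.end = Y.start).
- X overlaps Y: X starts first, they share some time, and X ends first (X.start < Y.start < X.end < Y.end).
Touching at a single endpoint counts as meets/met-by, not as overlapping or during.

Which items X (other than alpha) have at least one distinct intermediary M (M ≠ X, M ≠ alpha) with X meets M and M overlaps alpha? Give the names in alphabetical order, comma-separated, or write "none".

Target alpha = [October 13, October 22].
Intermediaries M with M overlaps alpha: beta, delta, epsilon, iota, zeta.
Via beta — items with X meets beta: none.
Via delta — items with X meets delta: none.
Via epsilon — items with X meets epsilon: gamma.
Via iota — items with X meets iota: gamma.
Via zeta — items with X meets zeta: none.
Union: gamma.

gamma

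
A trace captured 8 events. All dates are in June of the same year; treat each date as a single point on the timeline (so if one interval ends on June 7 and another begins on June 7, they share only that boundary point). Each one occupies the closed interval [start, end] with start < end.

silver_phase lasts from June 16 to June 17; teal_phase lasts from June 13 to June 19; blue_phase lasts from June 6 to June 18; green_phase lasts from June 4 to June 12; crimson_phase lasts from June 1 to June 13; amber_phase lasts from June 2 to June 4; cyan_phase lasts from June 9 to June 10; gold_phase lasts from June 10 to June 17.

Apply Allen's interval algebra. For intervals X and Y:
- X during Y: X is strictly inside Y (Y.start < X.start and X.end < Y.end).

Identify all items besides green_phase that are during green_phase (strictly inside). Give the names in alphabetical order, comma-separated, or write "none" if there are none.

Target green_phase = [June 4, June 12].
amber_phase [June 2, June 4] → meets → no.
blue_phase [June 6, June 18] → overlapped-by → no.
crimson_phase [June 1, June 13] → contains → no.
cyan_phase [June 9, June 10] → during → yes.
gold_phase [June 10, June 17] → overlapped-by → no.
silver_phase [June 16, June 17] → after → no.
teal_phase [June 13, June 19] → after → no.
Result: cyan_phase.

cyan_phase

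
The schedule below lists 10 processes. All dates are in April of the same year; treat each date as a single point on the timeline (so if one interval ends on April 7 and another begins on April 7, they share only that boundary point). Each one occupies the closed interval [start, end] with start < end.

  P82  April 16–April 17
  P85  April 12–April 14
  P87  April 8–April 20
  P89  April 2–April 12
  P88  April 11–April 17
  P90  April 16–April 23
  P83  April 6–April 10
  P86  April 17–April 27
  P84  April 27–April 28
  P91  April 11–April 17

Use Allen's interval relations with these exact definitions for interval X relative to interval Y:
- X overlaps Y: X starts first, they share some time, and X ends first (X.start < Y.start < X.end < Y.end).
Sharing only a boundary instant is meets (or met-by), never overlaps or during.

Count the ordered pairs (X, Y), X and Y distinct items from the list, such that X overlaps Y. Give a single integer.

Checking all 90 ordered pairs for relation 'overlaps'; matching pairs in alphabetical order:
(P83, P87): P83 overlaps P87 ✓
(P87, P86): P87 overlaps P86 ✓
(P87, P90): P87 overlaps P90 ✓
(P88, P90): P88 overlaps P90 ✓
(P89, P87): P89 overlaps P87 ✓
(P89, P88): P89 overlaps P88 ✓
(P89, P91): P89 overlaps P91 ✓
(P90, P86): P90 overlaps P86 ✓
(P91, P90): P91 overlaps P90 ✓
Count: 9.

9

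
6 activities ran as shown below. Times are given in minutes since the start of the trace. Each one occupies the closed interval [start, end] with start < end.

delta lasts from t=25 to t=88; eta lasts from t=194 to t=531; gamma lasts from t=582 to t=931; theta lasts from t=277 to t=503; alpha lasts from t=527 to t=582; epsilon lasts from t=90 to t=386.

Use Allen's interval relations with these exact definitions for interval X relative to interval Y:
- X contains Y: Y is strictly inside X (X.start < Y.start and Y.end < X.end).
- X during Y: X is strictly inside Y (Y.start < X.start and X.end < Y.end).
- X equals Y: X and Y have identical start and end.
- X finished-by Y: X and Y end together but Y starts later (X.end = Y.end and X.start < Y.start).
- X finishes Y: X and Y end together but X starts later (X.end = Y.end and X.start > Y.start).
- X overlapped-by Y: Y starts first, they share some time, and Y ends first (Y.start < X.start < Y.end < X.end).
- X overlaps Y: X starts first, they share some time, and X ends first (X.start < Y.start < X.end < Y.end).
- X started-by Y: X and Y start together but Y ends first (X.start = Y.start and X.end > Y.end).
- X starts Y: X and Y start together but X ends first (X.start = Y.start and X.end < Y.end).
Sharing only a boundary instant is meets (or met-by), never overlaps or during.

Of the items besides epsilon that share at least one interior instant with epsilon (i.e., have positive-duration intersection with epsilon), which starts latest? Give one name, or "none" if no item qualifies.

Target epsilon = [t=90, t=386].
alpha [t=527, t=582] → after → excluded.
delta [t=25, t=88] → before → excluded.
eta [t=194, t=531] → overlapped-by → candidate.
gamma [t=582, t=931] → after → excluded.
theta [t=277, t=503] → overlapped-by → candidate.
Among candidates, latest start is t=277 → theta.

theta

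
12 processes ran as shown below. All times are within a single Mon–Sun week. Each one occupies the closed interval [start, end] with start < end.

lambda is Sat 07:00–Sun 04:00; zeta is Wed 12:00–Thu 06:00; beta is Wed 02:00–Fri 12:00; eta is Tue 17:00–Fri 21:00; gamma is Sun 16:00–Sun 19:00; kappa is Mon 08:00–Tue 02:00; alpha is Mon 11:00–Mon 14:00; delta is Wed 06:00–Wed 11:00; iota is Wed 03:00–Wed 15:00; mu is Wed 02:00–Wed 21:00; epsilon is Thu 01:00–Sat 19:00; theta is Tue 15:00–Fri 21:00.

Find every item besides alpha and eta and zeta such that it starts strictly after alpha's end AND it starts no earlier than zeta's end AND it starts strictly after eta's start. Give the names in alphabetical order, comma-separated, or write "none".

Conditions: its start is strictly after alpha's end (X.start > Mon 14:00) AND its start is no earlier than zeta's end (X.start >= Thu 06:00) AND its start is strictly after eta's start (X.start > Tue 17:00).
beta: start Wed 02:00 > Mon 14:00? ✓; start Wed 02:00 >= Thu 06:00? ✗; start Wed 02:00 > Tue 17:00? ✓ → no.
delta: start Wed 06:00 > Mon 14:00? ✓; start Wed 06:00 >= Thu 06:00? ✗; start Wed 06:00 > Tue 17:00? ✓ → no.
epsilon: start Thu 01:00 > Mon 14:00? ✓; start Thu 01:00 >= Thu 06:00? ✗; start Thu 01:00 > Tue 17:00? ✓ → no.
gamma: start Sun 16:00 > Mon 14:00? ✓; start Sun 16:00 >= Thu 06:00? ✓; start Sun 16:00 > Tue 17:00? ✓ → yes.
iota: start Wed 03:00 > Mon 14:00? ✓; start Wed 03:00 >= Thu 06:00? ✗; start Wed 03:00 > Tue 17:00? ✓ → no.
kappa: start Mon 08:00 > Mon 14:00? ✗; start Mon 08:00 >= Thu 06:00? ✗; start Mon 08:00 > Tue 17:00? ✗ → no.
lambda: start Sat 07:00 > Mon 14:00? ✓; start Sat 07:00 >= Thu 06:00? ✓; start Sat 07:00 > Tue 17:00? ✓ → yes.
mu: start Wed 02:00 > Mon 14:00? ✓; start Wed 02:00 >= Thu 06:00? ✗; start Wed 02:00 > Tue 17:00? ✓ → no.
theta: start Tue 15:00 > Mon 14:00? ✓; start Tue 15:00 >= Thu 06:00? ✗; start Tue 15:00 > Tue 17:00? ✗ → no.
Result: gamma, lambda.

gamma, lambda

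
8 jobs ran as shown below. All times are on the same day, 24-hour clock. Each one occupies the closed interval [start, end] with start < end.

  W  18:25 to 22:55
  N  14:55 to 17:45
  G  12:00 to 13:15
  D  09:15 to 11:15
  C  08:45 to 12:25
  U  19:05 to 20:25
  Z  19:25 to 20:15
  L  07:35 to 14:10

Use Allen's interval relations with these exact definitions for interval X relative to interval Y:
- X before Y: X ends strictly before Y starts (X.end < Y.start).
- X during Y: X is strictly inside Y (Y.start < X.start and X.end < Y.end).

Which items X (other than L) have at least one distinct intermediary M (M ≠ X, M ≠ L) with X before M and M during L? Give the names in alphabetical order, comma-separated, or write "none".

D

Target L = [07:35, 14:10].
Intermediaries M with M during L: C, D, G.
Via C — items with X before C: none.
Via D — items with X before D: none.
Via G — items with X before G: D.
Union: D.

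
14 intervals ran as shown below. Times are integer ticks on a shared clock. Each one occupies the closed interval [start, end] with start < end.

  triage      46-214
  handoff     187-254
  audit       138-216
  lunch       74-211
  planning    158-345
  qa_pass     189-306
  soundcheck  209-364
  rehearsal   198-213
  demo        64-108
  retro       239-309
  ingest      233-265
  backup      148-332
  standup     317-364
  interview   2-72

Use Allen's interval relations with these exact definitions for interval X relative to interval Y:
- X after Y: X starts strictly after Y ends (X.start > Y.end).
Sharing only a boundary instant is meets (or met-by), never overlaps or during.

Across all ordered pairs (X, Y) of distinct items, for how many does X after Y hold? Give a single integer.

37

Checking all 182 ordered pairs for relation 'after'; matching pairs in alphabetical order:
(audit, demo): audit after demo ✓
(audit, interview): audit after interview ✓
(backup, demo): backup after demo ✓
(backup, interview): backup after interview ✓
(handoff, demo): handoff after demo ✓
(handoff, interview): handoff after interview ✓
(ingest, audit): ingest after audit ✓
(ingest, demo): ingest after demo ✓
(ingest, interview): ingest after interview ✓
(ingest, lunch): ingest after lunch ✓
(ingest, rehearsal): ingest after rehearsal ✓
(ingest, triage): ingest after triage ✓
(lunch, interview): lunch after interview ✓
(planning, demo): planning after demo ✓
(planning, interview): planning after interview ✓
(qa_pass, demo): qa_pass after demo ✓
(qa_pass, interview): qa_pass after interview ✓
(rehearsal, demo): rehearsal after demo ✓
(rehearsal, interview): rehearsal after interview ✓
(retro, audit): retro after audit ✓
(retro, demo): retro after demo ✓
(retro, interview): retro after interview ✓
(retro, lunch): retro after lunch ✓
(retro, rehearsal): retro after rehearsal ✓
... plus 13 further pairs not listed.
Count: 37.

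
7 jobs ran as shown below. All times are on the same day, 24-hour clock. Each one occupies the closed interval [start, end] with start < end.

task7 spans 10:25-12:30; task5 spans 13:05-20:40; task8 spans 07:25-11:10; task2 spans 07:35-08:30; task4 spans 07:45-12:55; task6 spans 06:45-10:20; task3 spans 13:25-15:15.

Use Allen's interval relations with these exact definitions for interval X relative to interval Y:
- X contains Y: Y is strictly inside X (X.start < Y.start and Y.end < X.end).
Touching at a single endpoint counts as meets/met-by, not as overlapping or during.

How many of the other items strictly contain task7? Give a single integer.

1

Target task7 = [10:25, 12:30].
task2 [07:35, 08:30] → before → no.
task3 [13:25, 15:15] → after → no.
task4 [07:45, 12:55] → contains → counts.
task5 [13:05, 20:40] → after → no.
task6 [06:45, 10:20] → before → no.
task8 [07:25, 11:10] → overlaps → no.
Total: 1.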